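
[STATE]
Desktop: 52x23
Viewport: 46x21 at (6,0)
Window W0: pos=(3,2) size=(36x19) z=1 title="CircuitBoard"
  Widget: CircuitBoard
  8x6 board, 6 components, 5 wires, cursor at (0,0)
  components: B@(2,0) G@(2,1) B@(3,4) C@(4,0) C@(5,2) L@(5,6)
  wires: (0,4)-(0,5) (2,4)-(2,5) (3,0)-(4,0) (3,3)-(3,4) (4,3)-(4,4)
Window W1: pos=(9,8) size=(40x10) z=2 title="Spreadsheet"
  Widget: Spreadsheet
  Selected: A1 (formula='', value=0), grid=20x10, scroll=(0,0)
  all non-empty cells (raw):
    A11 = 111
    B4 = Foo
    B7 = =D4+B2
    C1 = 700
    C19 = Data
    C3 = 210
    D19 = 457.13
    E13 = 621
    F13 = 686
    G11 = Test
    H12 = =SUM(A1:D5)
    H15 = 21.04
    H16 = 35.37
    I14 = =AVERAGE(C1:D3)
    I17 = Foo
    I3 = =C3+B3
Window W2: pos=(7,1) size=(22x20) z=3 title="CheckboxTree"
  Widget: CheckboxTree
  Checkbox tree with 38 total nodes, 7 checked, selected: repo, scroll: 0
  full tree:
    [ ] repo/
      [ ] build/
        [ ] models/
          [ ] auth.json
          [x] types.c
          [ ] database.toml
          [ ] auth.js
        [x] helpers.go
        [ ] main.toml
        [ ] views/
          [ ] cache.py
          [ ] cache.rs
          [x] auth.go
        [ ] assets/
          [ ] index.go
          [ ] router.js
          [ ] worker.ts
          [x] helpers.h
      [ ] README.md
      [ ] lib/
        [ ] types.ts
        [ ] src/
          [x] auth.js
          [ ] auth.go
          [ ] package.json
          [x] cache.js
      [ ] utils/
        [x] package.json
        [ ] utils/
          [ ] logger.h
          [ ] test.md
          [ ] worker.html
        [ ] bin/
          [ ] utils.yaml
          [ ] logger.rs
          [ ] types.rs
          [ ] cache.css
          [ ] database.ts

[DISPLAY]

                                              
 ┏━━━━━━━━━━━━━━━━━━━━┓                       
━┃ CheckboxTree       ┃━━━━━━━━━┓             
i┠────────────────────┨         ┃             
─┃>[-] repo/          ┃─────────┨             
 ┃   [-] build/       ┃         ┃             
 ┃     [-] models/    ┃         ┃             
 ┃       [ ] auth.json┃         ┃             
 ┃       [x] types.c  ┃━━━━━━━━━━━━━━━━━━━┓   
 ┃       [ ] database.┃                   ┃   
 ┃       [ ] auth.js  ┃───────────────────┨   
 ┃     [x] helpers.go ┃                   ┃   
 ┃     [ ] main.toml  ┃    C       D      ┃   
 ┃     [-] views/     ┃-------------------┃   
 ┃       [ ] cache.py ┃0     700       0  ┃   
 ┃       [ ] cache.rs ┃0       0       0  ┃   
 ┃       [x] auth.go  ┃0     210       0  ┃   
r┃     [-] assets/    ┃━━━━━━━━━━━━━━━━━━━┛   
 ┃       [ ] index.go ┃         ┃             
 ┃       [ ] router.js┃         ┃             
━┗━━━━━━━━━━━━━━━━━━━━┛━━━━━━━━━┛             


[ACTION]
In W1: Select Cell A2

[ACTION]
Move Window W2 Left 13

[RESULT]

                                              
━━━━━━━━━━━━━━━┓                              
kboxTree       ┃━━━━━━━━━━━━━━━━┓             
───────────────┨                ┃             
repo/          ┃────────────────┨             
] build/       ┃                ┃             
[-] models/    ┃  · ─ ·         ┃             
  [ ] auth.json┃                ┃             
  [x] types.c  ┃━━━━━━━━━━━━━━━━━━━━━━━━━━┓   
  [ ] database.┃                          ┃   
  [ ] auth.js  ┃──────────────────────────┨   
[x] helpers.go ┃                          ┃   
[ ] main.toml  ┃   B       C       D      ┃   
[-] views/     ┃--------------------------┃   
  [ ] cache.py ┃       0     700       0  ┃   
  [ ] cache.rs ┃       0       0       0  ┃   
  [x] auth.go  ┃       0     210       0  ┃   
[-] assets/    ┃━━━━━━━━━━━━━━━━━━━━━━━━━━┛   
  [ ] index.go ┃                ┃             
  [ ] router.js┃                ┃             
━━━━━━━━━━━━━━━┛━━━━━━━━━━━━━━━━┛             


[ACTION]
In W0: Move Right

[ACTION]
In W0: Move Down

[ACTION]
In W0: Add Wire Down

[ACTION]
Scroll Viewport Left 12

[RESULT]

                                              
┏━━━━━━━━━━━━━━━━━━━━┓                        
┃ CheckboxTree       ┃━━━━━━━━━━━━━━━━┓       
┠────────────────────┨                ┃       
┃>[-] repo/          ┃────────────────┨       
┃   [-] build/       ┃                ┃       
┃     [-] models/    ┃  · ─ ·         ┃       
┃       [ ] auth.json┃                ┃       
┃       [x] types.c  ┃━━━━━━━━━━━━━━━━━━━━━━━━
┃       [ ] database.┃                        
┃       [ ] auth.js  ┃────────────────────────
┃     [x] helpers.go ┃                        
┃     [ ] main.toml  ┃   B       C       D    
┃     [-] views/     ┃------------------------
┃       [ ] cache.py ┃       0     700       0
┃       [ ] cache.rs ┃       0       0       0
┃       [x] auth.go  ┃       0     210       0
┃     [-] assets/    ┃━━━━━━━━━━━━━━━━━━━━━━━━
┃       [ ] index.go ┃                ┃       
┃       [ ] router.js┃                ┃       
┗━━━━━━━━━━━━━━━━━━━━┛━━━━━━━━━━━━━━━━┛       


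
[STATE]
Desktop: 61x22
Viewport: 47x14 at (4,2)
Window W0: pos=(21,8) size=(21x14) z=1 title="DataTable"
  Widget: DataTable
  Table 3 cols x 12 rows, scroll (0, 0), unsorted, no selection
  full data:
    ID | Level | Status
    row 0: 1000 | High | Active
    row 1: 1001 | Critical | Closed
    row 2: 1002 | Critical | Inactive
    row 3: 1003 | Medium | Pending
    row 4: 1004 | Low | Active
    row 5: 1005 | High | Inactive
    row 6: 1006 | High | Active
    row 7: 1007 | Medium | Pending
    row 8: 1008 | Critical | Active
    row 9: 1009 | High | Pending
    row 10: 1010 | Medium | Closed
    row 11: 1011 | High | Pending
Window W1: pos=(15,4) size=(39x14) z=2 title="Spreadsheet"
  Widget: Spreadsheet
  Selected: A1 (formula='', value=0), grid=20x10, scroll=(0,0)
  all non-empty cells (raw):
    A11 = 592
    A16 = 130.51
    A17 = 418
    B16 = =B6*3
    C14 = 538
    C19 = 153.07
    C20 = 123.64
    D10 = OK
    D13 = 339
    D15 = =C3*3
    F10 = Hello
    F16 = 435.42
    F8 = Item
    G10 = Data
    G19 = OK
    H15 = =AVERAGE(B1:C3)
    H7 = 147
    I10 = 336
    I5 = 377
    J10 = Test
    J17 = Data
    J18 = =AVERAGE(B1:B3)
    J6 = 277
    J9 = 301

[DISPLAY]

                                               
                                               
           ┏━━━━━━━━━━━━━━━━━━━━━━━━━━━━━━━━━━━
           ┃ Spreadsheet                       
           ┠───────────────────────────────────
           ┃A1:                                
           ┃       A       B       C       D   
           ┃-----------------------------------
           ┃  1      [0]       0       0       
           ┃  2        0       0       0       
           ┃  3        0       0       0       
           ┃  4        0       0       0       
           ┃  5        0       0       0       
           ┃  6        0       0       0       


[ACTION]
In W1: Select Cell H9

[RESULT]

                                               
                                               
           ┏━━━━━━━━━━━━━━━━━━━━━━━━━━━━━━━━━━━
           ┃ Spreadsheet                       
           ┠───────────────────────────────────
           ┃H9:                                
           ┃       A       B       C       D   
           ┃-----------------------------------
           ┃  1        0       0       0       
           ┃  2        0       0       0       
           ┃  3        0       0       0       
           ┃  4        0       0       0       
           ┃  5        0       0       0       
           ┃  6        0       0       0       


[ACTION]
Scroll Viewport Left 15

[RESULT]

                                               
                                               
               ┏━━━━━━━━━━━━━━━━━━━━━━━━━━━━━━━
               ┃ Spreadsheet                   
               ┠───────────────────────────────
               ┃H9:                            
               ┃       A       B       C       
               ┃-------------------------------
               ┃  1        0       0       0   
               ┃  2        0       0       0   
               ┃  3        0       0       0   
               ┃  4        0       0       0   
               ┃  5        0       0       0   
               ┃  6        0       0       0   


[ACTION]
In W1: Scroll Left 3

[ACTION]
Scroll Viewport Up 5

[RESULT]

                                               
                                               
                                               
                                               
               ┏━━━━━━━━━━━━━━━━━━━━━━━━━━━━━━━
               ┃ Spreadsheet                   
               ┠───────────────────────────────
               ┃H9:                            
               ┃       A       B       C       
               ┃-------------------------------
               ┃  1        0       0       0   
               ┃  2        0       0       0   
               ┃  3        0       0       0   
               ┃  4        0       0       0   


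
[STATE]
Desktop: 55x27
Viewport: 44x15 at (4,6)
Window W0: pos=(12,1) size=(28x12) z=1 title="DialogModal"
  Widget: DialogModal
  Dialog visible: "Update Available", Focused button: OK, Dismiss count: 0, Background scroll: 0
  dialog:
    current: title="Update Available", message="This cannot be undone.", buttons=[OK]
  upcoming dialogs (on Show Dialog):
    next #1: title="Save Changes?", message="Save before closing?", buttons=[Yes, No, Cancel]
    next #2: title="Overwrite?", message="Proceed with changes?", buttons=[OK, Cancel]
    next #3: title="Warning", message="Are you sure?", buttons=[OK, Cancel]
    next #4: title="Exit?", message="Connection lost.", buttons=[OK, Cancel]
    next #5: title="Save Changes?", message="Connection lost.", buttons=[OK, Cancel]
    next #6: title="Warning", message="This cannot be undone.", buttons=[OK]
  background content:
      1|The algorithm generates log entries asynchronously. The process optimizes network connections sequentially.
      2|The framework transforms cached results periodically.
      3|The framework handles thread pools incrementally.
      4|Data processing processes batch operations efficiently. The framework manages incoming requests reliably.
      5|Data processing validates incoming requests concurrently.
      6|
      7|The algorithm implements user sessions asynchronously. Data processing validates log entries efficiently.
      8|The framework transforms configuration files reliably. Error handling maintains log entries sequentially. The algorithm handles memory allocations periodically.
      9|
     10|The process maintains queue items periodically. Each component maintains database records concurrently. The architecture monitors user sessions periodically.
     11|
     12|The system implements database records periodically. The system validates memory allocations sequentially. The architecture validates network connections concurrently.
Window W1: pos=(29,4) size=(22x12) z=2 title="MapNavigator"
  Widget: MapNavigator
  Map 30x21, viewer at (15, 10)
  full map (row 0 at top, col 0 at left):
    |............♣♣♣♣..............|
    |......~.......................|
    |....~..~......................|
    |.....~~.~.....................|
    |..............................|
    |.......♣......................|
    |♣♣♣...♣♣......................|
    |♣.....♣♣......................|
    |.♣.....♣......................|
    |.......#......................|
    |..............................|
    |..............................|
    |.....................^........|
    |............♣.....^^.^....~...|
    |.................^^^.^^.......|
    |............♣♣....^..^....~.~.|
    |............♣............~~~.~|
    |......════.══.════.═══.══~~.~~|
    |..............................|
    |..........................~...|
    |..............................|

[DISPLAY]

        ┃Th│  Update Avai┠──────────────────
        ┃Da│This cannot b┃.♣♣...............
        ┃Da│        [OK] ┃.♣♣...............
        ┃  └─────────────┃..♣...............
        ┃The algorithm im┃..#...............
        ┃The framework tr┃..........@.......
        ┗━━━━━━━━━━━━━━━━┃..................
                         ┃................^.
                         ┃.......♣.....^^.^.
                         ┗━━━━━━━━━━━━━━━━━━
                                            
                                            
                                            
                                            
                                            


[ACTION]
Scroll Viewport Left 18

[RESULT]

            ┃Th│  Update Avai┠──────────────
            ┃Da│This cannot b┃.♣♣...........
            ┃Da│        [OK] ┃.♣♣...........
            ┃  └─────────────┃..♣...........
            ┃The algorithm im┃..#...........
            ┃The framework tr┃..........@...
            ┗━━━━━━━━━━━━━━━━┃..............
                             ┃..............
                             ┃.......♣.....^
                             ┗━━━━━━━━━━━━━━
                                            
                                            
                                            
                                            
                                            


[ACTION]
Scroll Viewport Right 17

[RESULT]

 ┃Th│  Update Avai┠────────────────────┨    
 ┃Da│This cannot b┃.♣♣.................┃    
 ┃Da│        [OK] ┃.♣♣.................┃    
 ┃  └─────────────┃..♣.................┃    
 ┃The algorithm im┃..#.................┃    
 ┃The framework tr┃..........@.........┃    
 ┗━━━━━━━━━━━━━━━━┃....................┃    
                  ┃................^...┃    
                  ┃.......♣.....^^.^...┃    
                  ┗━━━━━━━━━━━━━━━━━━━━┛    
                                            
                                            
                                            
                                            
                                            


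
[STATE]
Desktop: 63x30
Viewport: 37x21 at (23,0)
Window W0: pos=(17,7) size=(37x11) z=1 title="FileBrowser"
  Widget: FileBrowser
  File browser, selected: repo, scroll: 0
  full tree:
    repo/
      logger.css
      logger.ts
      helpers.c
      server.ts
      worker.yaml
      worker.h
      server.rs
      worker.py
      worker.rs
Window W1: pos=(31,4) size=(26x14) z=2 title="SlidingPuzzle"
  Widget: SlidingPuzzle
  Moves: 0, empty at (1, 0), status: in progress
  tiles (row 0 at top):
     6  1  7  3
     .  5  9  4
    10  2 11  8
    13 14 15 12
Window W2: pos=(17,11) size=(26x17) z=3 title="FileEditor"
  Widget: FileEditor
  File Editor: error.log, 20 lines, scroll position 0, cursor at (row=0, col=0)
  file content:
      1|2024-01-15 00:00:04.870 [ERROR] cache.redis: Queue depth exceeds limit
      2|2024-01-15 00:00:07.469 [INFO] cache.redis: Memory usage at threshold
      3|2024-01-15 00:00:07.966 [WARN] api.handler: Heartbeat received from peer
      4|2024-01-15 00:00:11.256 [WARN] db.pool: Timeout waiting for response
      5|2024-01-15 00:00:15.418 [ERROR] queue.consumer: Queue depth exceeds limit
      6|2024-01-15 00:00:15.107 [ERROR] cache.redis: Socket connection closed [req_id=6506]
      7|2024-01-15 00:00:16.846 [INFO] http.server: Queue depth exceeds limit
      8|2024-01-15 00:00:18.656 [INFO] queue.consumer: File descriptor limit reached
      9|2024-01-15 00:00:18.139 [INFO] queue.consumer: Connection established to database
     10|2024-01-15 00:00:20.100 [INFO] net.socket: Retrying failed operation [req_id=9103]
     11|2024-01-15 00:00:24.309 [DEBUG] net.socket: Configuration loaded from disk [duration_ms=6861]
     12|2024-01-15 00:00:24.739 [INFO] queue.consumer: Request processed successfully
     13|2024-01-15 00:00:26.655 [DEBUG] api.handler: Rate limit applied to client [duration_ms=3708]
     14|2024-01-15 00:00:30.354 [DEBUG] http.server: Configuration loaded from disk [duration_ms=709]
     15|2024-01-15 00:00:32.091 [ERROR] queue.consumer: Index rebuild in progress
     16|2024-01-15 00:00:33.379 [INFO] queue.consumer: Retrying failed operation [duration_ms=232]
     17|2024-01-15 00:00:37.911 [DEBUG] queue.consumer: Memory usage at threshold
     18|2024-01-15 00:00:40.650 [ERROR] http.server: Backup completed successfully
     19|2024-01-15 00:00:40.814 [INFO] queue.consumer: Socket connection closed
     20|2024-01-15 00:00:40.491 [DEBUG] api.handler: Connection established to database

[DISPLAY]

                                     
                                     
                                     
                                     
        ┏━━━━━━━━━━━━━━━━━━━━━━━━┓   
        ┃ SlidingPuzzle          ┃   
        ┠────────────────────────┨   
━━━━━━━━┃┌────┬────┬────┬────┐   ┃   
Browser ┃│  6 │  1 │  7 │  3 │   ┃   
────────┃├────┼────┼────┼────┤   ┃   
 repo/  ┃│    │  5 │  9 │  4 │   ┃   
━━━━━━━━━━━━━━━━━━━┓────┼────┤   ┃   
Editor             ┃ 11 │  8 │   ┃   
───────────────────┨────┼────┤   ┃   
01-15 00:00:04.870▲┃ 15 │ 12 │   ┃   
01-15 00:00:07.469█┃────┴────┘   ┃   
01-15 00:00:07.966░┃             ┃   
01-15 00:00:11.256░┃━━━━━━━━━━━━━┛   
01-15 00:00:15.418░┃                 
01-15 00:00:15.107░┃                 
01-15 00:00:16.846░┃                 


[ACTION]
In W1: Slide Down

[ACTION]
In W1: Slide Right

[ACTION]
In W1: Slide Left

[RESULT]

                                     
                                     
                                     
                                     
        ┏━━━━━━━━━━━━━━━━━━━━━━━━┓   
        ┃ SlidingPuzzle          ┃   
        ┠────────────────────────┨   
━━━━━━━━┃┌────┬────┬────┬────┐   ┃   
Browser ┃│  1 │    │  7 │  3 │   ┃   
────────┃├────┼────┼────┼────┤   ┃   
 repo/  ┃│  6 │  5 │  9 │  4 │   ┃   
━━━━━━━━━━━━━━━━━━━┓────┼────┤   ┃   
Editor             ┃ 11 │  8 │   ┃   
───────────────────┨────┼────┤   ┃   
01-15 00:00:04.870▲┃ 15 │ 12 │   ┃   
01-15 00:00:07.469█┃────┴────┘   ┃   
01-15 00:00:07.966░┃             ┃   
01-15 00:00:11.256░┃━━━━━━━━━━━━━┛   
01-15 00:00:15.418░┃                 
01-15 00:00:15.107░┃                 
01-15 00:00:16.846░┃                 


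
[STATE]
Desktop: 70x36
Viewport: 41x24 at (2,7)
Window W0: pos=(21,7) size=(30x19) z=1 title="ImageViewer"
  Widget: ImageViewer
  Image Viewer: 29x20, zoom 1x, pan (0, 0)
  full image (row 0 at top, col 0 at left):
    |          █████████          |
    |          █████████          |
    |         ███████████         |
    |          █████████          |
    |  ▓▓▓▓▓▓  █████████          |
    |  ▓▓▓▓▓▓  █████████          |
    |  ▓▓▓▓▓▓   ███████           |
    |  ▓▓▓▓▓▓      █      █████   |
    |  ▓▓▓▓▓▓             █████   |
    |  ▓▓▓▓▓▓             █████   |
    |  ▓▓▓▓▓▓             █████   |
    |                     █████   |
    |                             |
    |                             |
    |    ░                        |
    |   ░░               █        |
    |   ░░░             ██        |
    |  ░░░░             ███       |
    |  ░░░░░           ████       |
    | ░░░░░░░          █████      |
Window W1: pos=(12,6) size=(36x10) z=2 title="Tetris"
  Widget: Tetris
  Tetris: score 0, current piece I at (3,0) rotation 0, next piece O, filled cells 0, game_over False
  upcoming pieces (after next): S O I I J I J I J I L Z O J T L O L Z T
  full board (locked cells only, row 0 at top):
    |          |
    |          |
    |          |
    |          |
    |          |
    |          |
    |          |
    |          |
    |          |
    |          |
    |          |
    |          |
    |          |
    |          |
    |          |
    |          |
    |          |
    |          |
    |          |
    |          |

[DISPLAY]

          ┃ Tetris                       
          ┠──────────────────────────────
          ┃          │Next:              
          ┃          │▓▓                 
          ┃          │▓▓                 
          ┃          │                   
          ┃          │                   
          ┃          │                   
          ┗━━━━━━━━━━━━━━━━━━━━━━━━━━━━━━
                   ┃  ▓▓▓▓▓▓   ███████   
                   ┃  ▓▓▓▓▓▓      █      
                   ┃  ▓▓▓▓▓▓             
                   ┃  ▓▓▓▓▓▓             
                   ┃  ▓▓▓▓▓▓             
                   ┃                     
                   ┃                     
                   ┃                     
                   ┃    ░                
                   ┗━━━━━━━━━━━━━━━━━━━━━
                                         
                                         
                                         
                                         
                                         


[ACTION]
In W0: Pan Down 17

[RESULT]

          ┃ Tetris                       
          ┠──────────────────────────────
          ┃          │Next:              
          ┃          │▓▓                 
          ┃          │▓▓                 
          ┃          │                   
          ┃          │                   
          ┃          │                   
          ┗━━━━━━━━━━━━━━━━━━━━━━━━━━━━━━
                   ┃                     
                   ┃                     
                   ┃                     
                   ┃                     
                   ┃                     
                   ┃                     
                   ┃                     
                   ┃                     
                   ┃                     
                   ┗━━━━━━━━━━━━━━━━━━━━━
                                         
                                         
                                         
                                         
                                         


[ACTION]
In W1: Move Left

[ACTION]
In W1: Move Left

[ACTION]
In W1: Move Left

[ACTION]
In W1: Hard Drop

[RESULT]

          ┃ Tetris                       
          ┠──────────────────────────────
          ┃          │Next:              
          ┃          │ ░░                
          ┃          │░░                 
          ┃          │                   
          ┃          │                   
          ┃████      │                   
          ┗━━━━━━━━━━━━━━━━━━━━━━━━━━━━━━
                   ┃                     
                   ┃                     
                   ┃                     
                   ┃                     
                   ┃                     
                   ┃                     
                   ┃                     
                   ┃                     
                   ┃                     
                   ┗━━━━━━━━━━━━━━━━━━━━━
                                         
                                         
                                         
                                         
                                         


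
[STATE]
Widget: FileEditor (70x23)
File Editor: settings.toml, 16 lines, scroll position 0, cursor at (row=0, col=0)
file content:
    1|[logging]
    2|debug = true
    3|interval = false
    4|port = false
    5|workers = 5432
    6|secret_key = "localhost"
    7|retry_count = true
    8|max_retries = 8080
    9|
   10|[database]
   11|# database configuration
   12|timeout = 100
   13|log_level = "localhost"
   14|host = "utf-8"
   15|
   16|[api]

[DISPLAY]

█logging]                                                            ▲
debug = true                                                         █
interval = false                                                     ░
port = false                                                         ░
workers = 5432                                                       ░
secret_key = "localhost"                                             ░
retry_count = true                                                   ░
max_retries = 8080                                                   ░
                                                                     ░
[database]                                                           ░
# database configuration                                             ░
timeout = 100                                                        ░
log_level = "localhost"                                              ░
host = "utf-8"                                                       ░
                                                                     ░
[api]                                                                ░
                                                                     ░
                                                                     ░
                                                                     ░
                                                                     ░
                                                                     ░
                                                                     ░
                                                                     ▼


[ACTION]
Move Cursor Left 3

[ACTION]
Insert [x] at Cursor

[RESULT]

x█logging]                                                           ▲
debug = true                                                         █
interval = false                                                     ░
port = false                                                         ░
workers = 5432                                                       ░
secret_key = "localhost"                                             ░
retry_count = true                                                   ░
max_retries = 8080                                                   ░
                                                                     ░
[database]                                                           ░
# database configuration                                             ░
timeout = 100                                                        ░
log_level = "localhost"                                              ░
host = "utf-8"                                                       ░
                                                                     ░
[api]                                                                ░
                                                                     ░
                                                                     ░
                                                                     ░
                                                                     ░
                                                                     ░
                                                                     ░
                                                                     ▼


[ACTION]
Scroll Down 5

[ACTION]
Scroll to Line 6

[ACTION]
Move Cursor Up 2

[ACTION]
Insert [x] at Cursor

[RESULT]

xx█logging]                                                          ▲
debug = true                                                         █
interval = false                                                     ░
port = false                                                         ░
workers = 5432                                                       ░
secret_key = "localhost"                                             ░
retry_count = true                                                   ░
max_retries = 8080                                                   ░
                                                                     ░
[database]                                                           ░
# database configuration                                             ░
timeout = 100                                                        ░
log_level = "localhost"                                              ░
host = "utf-8"                                                       ░
                                                                     ░
[api]                                                                ░
                                                                     ░
                                                                     ░
                                                                     ░
                                                                     ░
                                                                     ░
                                                                     ░
                                                                     ▼


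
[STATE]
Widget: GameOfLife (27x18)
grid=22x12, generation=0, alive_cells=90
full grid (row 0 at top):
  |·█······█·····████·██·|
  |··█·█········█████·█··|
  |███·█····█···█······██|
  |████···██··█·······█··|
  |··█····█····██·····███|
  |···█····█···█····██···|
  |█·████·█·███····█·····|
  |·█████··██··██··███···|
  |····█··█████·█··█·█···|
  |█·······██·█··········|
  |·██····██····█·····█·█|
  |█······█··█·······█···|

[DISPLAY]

Gen: 0                     
·█······█·····████·██·     
··█·█········█████·█··     
███·█····█···█······██     
████···██··█·······█··     
··█····█····██·····███     
···█····█···█····██···     
█·████·█·███····█·····     
·█████··██··██··███···     
····█··█████·█··█·█···     
█·······██·█··········     
·██····██····█·····█·█     
█······█··█·······█···     
                           
                           
                           
                           
                           


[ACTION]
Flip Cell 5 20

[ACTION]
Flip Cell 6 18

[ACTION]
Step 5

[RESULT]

Gen: 5                     
·················█·█··     
·············█·██·███·     
············█·█·█···█·     
·············██···█·██     
··············█······█     
·····██······██·█····█     
···█·██····█·██···█···     
··█··█···█···█·······█     
·█··█··········██████·     
··██···██···█··██·█···     
······█···██··········     
·······████···········     
                           
                           
                           
                           
                           


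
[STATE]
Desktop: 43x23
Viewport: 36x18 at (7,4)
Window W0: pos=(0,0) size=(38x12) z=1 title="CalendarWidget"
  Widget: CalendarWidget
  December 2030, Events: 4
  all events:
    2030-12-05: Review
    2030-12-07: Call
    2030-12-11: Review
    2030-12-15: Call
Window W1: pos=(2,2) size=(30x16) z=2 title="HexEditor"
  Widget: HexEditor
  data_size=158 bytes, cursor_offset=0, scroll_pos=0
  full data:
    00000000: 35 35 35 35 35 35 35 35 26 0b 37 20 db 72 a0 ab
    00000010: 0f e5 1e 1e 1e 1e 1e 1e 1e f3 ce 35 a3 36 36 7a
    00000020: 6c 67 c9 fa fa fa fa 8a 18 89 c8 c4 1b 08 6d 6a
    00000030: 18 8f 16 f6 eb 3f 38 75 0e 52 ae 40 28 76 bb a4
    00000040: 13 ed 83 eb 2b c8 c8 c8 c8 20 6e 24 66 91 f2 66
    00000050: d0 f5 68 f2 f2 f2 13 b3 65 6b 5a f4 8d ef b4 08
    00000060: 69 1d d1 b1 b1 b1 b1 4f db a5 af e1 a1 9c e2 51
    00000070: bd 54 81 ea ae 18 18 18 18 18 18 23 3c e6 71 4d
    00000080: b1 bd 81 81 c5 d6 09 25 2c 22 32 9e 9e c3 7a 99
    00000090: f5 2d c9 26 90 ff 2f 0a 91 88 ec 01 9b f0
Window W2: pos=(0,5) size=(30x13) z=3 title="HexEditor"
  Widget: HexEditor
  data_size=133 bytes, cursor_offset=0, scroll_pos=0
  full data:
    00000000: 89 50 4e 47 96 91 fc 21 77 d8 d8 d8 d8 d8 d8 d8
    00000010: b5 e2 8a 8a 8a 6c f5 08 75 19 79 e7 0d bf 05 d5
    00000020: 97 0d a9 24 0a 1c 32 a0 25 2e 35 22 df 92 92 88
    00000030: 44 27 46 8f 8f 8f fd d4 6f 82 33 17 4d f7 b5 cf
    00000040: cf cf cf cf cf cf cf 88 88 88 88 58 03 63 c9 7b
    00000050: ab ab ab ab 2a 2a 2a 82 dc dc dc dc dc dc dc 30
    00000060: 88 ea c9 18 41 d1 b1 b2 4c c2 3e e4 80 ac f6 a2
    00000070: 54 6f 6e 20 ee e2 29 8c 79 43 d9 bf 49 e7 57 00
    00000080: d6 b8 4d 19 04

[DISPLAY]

────────────────────────┨     ┃     
━━━━━━━━━━━━━━━━━━━━━━┓ ┃     ┃     
itor                  ┃ ┃     ┃     
──────────────────────┨ ┃     ┃     
00  89 50 4e 47 96 91 ┃ ┃     ┃     
10  b5 e2 8a 8a 8a 6c ┃ ┃     ┃     
20  97 0d a9 24 0a 1c ┃ ┃     ┃     
30  44 27 46 8f 8f 8f ┃ ┃━━━━━┛     
40  cf cf cf cf cf cf ┃ ┃           
50  ab ab ab ab 2a 2a ┃ ┃           
60  88 ea c9 18 41 d1 ┃ ┃           
70  54 6f 6e 20 ee e2 ┃ ┃           
80  d6 b8 4d 19 04    ┃ ┃           
━━━━━━━━━━━━━━━━━━━━━━┛━┛           
                                    
                                    
                                    
                                    


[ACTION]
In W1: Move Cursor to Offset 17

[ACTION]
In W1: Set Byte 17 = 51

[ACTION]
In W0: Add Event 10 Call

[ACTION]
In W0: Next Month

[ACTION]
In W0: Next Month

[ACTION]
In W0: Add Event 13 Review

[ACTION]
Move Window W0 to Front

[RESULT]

We Th Fr Sa Su                ┃     
          1  2                ┃     
 5  6  7  8  9                ┃     
12 13* 14 15 16               ┃     
19 20 21 22 23                ┃     
26 27 28                      ┃     
                              ┃     
━━━━━━━━━━━━━━━━━━━━━━━━━━━━━━┛     
40  cf cf cf cf cf cf ┃ ┃           
50  ab ab ab ab 2a 2a ┃ ┃           
60  88 ea c9 18 41 d1 ┃ ┃           
70  54 6f 6e 20 ee e2 ┃ ┃           
80  d6 b8 4d 19 04    ┃ ┃           
━━━━━━━━━━━━━━━━━━━━━━┛━┛           
                                    
                                    
                                    
                                    


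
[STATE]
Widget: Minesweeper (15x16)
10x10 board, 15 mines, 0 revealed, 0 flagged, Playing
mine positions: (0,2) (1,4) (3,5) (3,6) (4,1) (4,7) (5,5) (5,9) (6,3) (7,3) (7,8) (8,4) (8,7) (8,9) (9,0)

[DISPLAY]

■■■■■■■■■■     
■■■■■■■■■■     
■■■■■■■■■■     
■■■■■■■■■■     
■■■■■■■■■■     
■■■■■■■■■■     
■■■■■■■■■■     
■■■■■■■■■■     
■■■■■■■■■■     
■■■■■■■■■■     
               
               
               
               
               
               


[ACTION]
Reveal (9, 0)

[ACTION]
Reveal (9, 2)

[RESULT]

■■✹■■■■■■■     
■■■■✹■■■■■     
■■■■■■■■■■     
■■■■■✹✹■■■     
■✹■■■■■✹■■     
■■■■■✹■■■✹     
■■■✹■■■■■■     
■■■✹■■■■✹■     
■■■■✹■■✹■✹     
✹■■■■■■■■■     
               
               
               
               
               
               


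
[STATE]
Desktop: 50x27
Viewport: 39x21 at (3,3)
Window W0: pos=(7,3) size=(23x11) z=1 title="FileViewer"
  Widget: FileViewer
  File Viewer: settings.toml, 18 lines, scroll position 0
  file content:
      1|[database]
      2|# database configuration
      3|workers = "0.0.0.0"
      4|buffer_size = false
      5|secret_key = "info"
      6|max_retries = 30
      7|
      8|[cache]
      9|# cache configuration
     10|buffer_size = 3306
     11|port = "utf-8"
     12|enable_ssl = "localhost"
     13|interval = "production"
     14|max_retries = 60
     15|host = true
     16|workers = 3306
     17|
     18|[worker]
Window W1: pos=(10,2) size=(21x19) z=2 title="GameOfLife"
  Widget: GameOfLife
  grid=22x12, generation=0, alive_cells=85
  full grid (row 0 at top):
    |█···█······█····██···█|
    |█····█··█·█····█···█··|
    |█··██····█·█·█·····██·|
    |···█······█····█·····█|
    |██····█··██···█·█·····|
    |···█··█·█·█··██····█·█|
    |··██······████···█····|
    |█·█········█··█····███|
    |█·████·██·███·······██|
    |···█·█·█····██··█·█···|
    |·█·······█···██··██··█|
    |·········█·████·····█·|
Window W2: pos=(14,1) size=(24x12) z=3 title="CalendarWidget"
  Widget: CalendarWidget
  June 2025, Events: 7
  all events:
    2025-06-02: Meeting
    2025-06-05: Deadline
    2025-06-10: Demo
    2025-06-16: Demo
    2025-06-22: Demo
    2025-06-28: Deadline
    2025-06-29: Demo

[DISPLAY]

    ┏━━┃ Ga┠──────────────────────┨    
    ┃ F┠───┃      June 2025       ┃    
    ┠──┃Gen┃Mo Tu We Th Fr Sa Su  ┃    
    ┃[d┃···┃                   1  ┃    
    ┃# ┃···┃ 2*  3  4  5*  6  7  8┃    
    ┃wo┃··█┃ 9 10* 11 12 13 14 15 ┃    
    ┃bu┃··█┃16* 17 18 19 20 21 22*┃    
    ┃se┃█··┃23 24 25 26 27 28* 29*┃    
    ┃ma┃··█┃30                    ┃    
    ┃  ┃·██┗━━━━━━━━━━━━━━━━━━━━━━┛    
    ┗━━┃·█········█··█····█┃           
       ┃·████·██·███·······┃           
       ┃··█·█·█····██··█·█·┃           
       ┃█·······█···██··██·┃           
       ┃········█·████·····┃           
       ┃                   ┃           
       ┃                   ┃           
       ┗━━━━━━━━━━━━━━━━━━━┛           
                                       
                                       
                                       


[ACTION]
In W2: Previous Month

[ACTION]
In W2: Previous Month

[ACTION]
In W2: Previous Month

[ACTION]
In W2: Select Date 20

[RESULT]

    ┏━━┃ Ga┠──────────────────────┨    
    ┃ F┠───┃      March 2025      ┃    
    ┠──┃Gen┃Mo Tu We Th Fr Sa Su  ┃    
    ┃[d┃···┃                1  2  ┃    
    ┃# ┃···┃ 3  4  5  6  7  8  9  ┃    
    ┃wo┃··█┃10 11 12 13 14 15 16  ┃    
    ┃bu┃··█┃17 18 19 [20] 21 22 23┃    
    ┃se┃█··┃24 25 26 27 28 29 30  ┃    
    ┃ma┃··█┃31                    ┃    
    ┃  ┃·██┗━━━━━━━━━━━━━━━━━━━━━━┛    
    ┗━━┃·█········█··█····█┃           
       ┃·████·██·███·······┃           
       ┃··█·█·█····██··█·█·┃           
       ┃█·······█···██··██·┃           
       ┃········█·████·····┃           
       ┃                   ┃           
       ┃                   ┃           
       ┗━━━━━━━━━━━━━━━━━━━┛           
                                       
                                       
                                       


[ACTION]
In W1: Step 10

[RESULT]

    ┏━━┃ Ga┠──────────────────────┨    
    ┃ F┠───┃      March 2025      ┃    
    ┠──┃Gen┃Mo Tu We Th Fr Sa Su  ┃    
    ┃[d┃···┃                1  2  ┃    
    ┃# ┃···┃ 3  4  5  6  7  8  9  ┃    
    ┃wo┃···┃10 11 12 13 14 15 16  ┃    
    ┃bu┃···┃17 18 19 [20] 21 22 23┃    
    ┃se┃···┃24 25 26 27 28 29 30  ┃    
    ┃ma┃···┃31                    ┃    
    ┃  ┃··█┗━━━━━━━━━━━━━━━━━━━━━━┛    
    ┗━━┃···████············┃           
       ┃···██·█·█··········┃           
       ┃········█·····██···┃           
       ┃·····█████····██···┃           
       ┃·····██············┃           
       ┃                   ┃           
       ┃                   ┃           
       ┗━━━━━━━━━━━━━━━━━━━┛           
                                       
                                       
                                       
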